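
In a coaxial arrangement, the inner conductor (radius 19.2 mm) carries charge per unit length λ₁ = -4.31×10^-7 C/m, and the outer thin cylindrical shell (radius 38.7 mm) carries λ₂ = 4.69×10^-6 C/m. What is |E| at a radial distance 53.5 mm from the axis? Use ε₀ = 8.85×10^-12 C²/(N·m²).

|E| = 1.43×10^6 N/C

Choose a coaxial cylinder of radius r = 53.5 mm (arbitrary length L) as the Gaussian surface (r > 38.7 mm, enclosing both).
λ_enc = λ₁ + λ₂ = (-4.31e-7) + (4.69×10^-6) = 4.259×10^-6 C/m.
By Gauss's law (flux through the curved wall only), E·2πrL = λ_enc L/ε₀.
E = |λ_enc|/(2πε₀r) = (4.259×10^-6)/(2π·8.85×10^-12·0.0535) = 1.43e6 N/C.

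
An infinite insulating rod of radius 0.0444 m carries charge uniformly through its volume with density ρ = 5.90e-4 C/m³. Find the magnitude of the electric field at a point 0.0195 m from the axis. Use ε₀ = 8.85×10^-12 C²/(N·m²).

E ≈ 6.50e5 N/C

By cylindrical symmetry E is radial; use a coaxial Gaussian cylinder of radius 0.0195 m and length L (r < R).
Charge inside radius r per length L is ρ·πr²·L, so λ_enc = ρπr² = 7.048×10^-7 C/m.
Applying ∮E·dA = Q_enc/ε₀ with the end caps contributing no flux:
E = |λ_enc|/(2πε₀r) = (7.048×10^-7)/(2π·8.85×10^-12·0.0195) = 6.50×10^5 N/C.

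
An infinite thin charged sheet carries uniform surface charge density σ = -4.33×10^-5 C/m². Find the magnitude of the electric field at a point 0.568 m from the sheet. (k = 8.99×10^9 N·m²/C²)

Choose a cylindrical pillbox piercing the sheet, end faces (area A) parallel to it.
Only the two end caps contribute flux: Φ = 2EA. With Q_enc = σA, Gauss's law gives E = |σ|/(2ε₀).
E = 2πk|σ| = 2π(8.99×10^9)(4.33e-5) = 2.45×10^6 N/C.

|E| = 2.45×10^6 V/m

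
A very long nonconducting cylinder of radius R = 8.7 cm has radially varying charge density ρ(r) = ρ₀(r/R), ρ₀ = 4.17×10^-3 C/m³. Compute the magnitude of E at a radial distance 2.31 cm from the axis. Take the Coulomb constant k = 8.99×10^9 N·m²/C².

Coaxial Gaussian cylinder, radius r = 2.31 cm, length L (r < R).
λ_enc = ∫₀^r ρ(r')·2πr' dr' = (2πρ₀/R)·r^3/3 = 1.237e-6 C/m.
Gauss's law: E·2πrL = λ_enc L/ε₀.
E = 2k|λ_enc|/r = 2(8.99×10^9)(1.237×10^-6)/(0.0231) = 9.63×10^5 N/C.

E = 9.63×10^5 N/C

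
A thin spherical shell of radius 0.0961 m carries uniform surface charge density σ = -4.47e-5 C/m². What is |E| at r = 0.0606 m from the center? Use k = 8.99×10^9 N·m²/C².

E = 0

Use a concentric Gaussian sphere at r = 0.0606 m (inside the shell, r < 0.0961 m).
No charge lies within this surface, so Q_enc = 0 and Gauss's law gives E·4πr² = 0 ⇒ E = 0.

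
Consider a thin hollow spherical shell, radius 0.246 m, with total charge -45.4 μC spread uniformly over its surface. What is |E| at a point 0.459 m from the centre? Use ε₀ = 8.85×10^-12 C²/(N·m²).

Symmetry ⇒ E = E(r) r̂. Gaussian sphere of radius r = 0.459 m (r > 0.246 m).
The entire shell is enclosed: Q_enc = -4.54e-5 C.
Since E is radial and uniform over the Gaussian sphere, Φ = E·4πr² = Q_enc/ε₀.
E = |Q_enc|/(4πε₀r²) = (4.54e-5)/(4π·8.85×10^-12·(0.459)²) = 1.94×10^6 N/C.

|E| ≈ 1.94e6 V/m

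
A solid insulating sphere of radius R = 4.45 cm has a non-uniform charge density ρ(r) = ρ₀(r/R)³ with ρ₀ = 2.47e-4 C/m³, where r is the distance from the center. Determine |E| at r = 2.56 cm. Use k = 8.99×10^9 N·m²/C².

E = 2.27e4 V/m

Take a concentric spherical Gaussian surface of radius r = 2.56 cm (r < R).
Integrate the density: Q_enc = 4π ∫₀^r ρ₀(r'/R)^3 r'² dr' = 4πρ₀ r^6/(6·R³) = 1.652×10^-9 C.
Gauss's law: E·4πr² = Q_enc/ε₀.
E = k|Q_enc|/r² = (8.99×10^9)(1.652×10^-9)/(0.0256)² = 2.27×10^4 N/C.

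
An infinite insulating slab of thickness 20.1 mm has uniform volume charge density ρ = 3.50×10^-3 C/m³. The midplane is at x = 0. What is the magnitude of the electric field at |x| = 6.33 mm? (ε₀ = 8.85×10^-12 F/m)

E = 2.50×10^6 V/m

By symmetry E is perpendicular to the slab. A Gaussian pillbox from −6.33 mm to +6.33 mm (face area A) lies entirely within the slab.
Q_enc = ρ·(2x)·A and flux = 2EA, so 2EA = 2ρxA/ε₀ ⇒ E = |ρ|x/ε₀.
E = (3.50e-3)(0.00633)/(8.85×10^-12) = 2.50×10^6 N/C.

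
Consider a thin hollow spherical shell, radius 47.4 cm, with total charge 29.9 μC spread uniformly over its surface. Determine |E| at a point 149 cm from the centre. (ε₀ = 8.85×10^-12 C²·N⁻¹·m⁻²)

By spherical symmetry E is radial; choose a Gaussian sphere of radius r = 149 cm (r > 47.4 cm).
The entire shell is enclosed: Q_enc = 2.99×10^-5 C.
Gauss's law: E·4πr² = Q_enc/ε₀.
E = |Q_enc|/(4πε₀r²) = (2.99×10^-5)/(4π·8.85×10^-12·(1.49)²) = 1.21e5 N/C.

|E| ≈ 1.21e5 N/C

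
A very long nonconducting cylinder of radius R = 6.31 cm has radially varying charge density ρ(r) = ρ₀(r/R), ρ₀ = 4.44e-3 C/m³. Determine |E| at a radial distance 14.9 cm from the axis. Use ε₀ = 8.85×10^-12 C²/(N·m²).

Coaxial Gaussian cylinder, radius r = 14.9 cm, length L (r > R, full charge per length enclosed).
λ_enc = 2π ∫₀^R ρ₀(r'/R)^1 r' dr' = 2πρ₀R²/3 = 3.703×10^-5 C/m.
Gauss's law: E·2πrL = λ_enc L/ε₀.
E = |λ_enc|/(2πε₀r) = (3.703×10^-5)/(2π·8.85×10^-12·0.149) = 4.47×10^6 N/C.

|E| ≈ 4.47×10^6 N/C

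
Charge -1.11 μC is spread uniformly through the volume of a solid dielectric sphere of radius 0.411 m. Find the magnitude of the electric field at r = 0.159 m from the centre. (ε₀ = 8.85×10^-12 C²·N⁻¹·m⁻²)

E = 2.29×10^4 V/m

Symmetry ⇒ E = E(r) r̂. Gaussian sphere of radius r = 0.159 m (r < R).
For a uniform sphere the enclosed fraction is (r/R)³, so Q_enc = (-1.11 μC)(0.159/0.411)³ = -6.427×10^-8 C.
Gauss's law: E·4πr² = Q_enc/ε₀.
E = |Q_enc|/(4πε₀r²) = (6.427×10^-8)/(4π·8.85×10^-12·(0.159)²) = 2.29×10^4 N/C.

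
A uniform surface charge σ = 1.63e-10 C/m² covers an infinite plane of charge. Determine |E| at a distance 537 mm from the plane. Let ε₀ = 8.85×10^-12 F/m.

E = 9.21 N/C

By planar symmetry E is perpendicular to the sheet and uniform; use a Gaussian pillbox with flat faces of area A on each side of the sheet.
Only the two end caps contribute flux: Φ = 2EA. With Q_enc = σA, Gauss's law gives E = |σ|/(2ε₀).
E = |σ|/(2ε₀) = (1.63×10^-10)/(2·8.85×10^-12) = 9.21 N/C.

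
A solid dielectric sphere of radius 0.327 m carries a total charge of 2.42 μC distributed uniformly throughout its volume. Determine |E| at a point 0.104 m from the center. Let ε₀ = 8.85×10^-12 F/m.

By spherical symmetry E is radial; choose a Gaussian sphere of radius r = 0.104 m (r < R).
Only the charge within r is enclosed: Q_enc = Q·(r/R)³ = (2.42 μC)·(0.104 m/0.327 m)³ = 7.785e-8 C.
Since E is radial and uniform over the Gaussian sphere, Φ = E·4πr² = Q_enc/ε₀.
E = |Q_enc|/(4πε₀r²) = (7.785×10^-8)/(4π·8.85×10^-12·(0.104)²) = 6.47×10^4 N/C.

E = 6.47e4 V/m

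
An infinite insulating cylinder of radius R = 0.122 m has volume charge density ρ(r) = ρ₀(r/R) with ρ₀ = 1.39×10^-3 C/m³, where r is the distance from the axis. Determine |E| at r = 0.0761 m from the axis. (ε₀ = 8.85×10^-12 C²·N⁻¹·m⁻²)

|E| ≈ 2.49e6 N/C

Coaxial Gaussian cylinder, radius r = 0.0761 m, length L (r < R).
λ_enc = ∫₀^r ρ(r')·2πr' dr' = (2πρ₀/R)·r^3/3 = 1.052e-5 C/m.
Gauss's law: E·2πrL = λ_enc L/ε₀.
E = |λ_enc|/(2πε₀r) = (1.052×10^-5)/(2π·8.85×10^-12·0.0761) = 2.49e6 N/C.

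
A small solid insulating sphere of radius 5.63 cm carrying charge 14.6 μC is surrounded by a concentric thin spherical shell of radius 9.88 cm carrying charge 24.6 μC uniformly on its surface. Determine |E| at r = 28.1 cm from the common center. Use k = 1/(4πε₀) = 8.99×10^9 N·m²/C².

Use a concentric Gaussian sphere at r = 28.1 cm (r > 9.88 cm, enclosing both).
Q_enc = (14.6 μC) + (24.6 μC) = 3.92e-5 C.
Gauss's law: E·4πr² = Q_enc/ε₀.
E = k|Q_enc|/r² = (8.99×10^9)(3.92e-5)/(0.281)² = 4.46×10^6 N/C.

E ≈ 4.46×10^6 N/C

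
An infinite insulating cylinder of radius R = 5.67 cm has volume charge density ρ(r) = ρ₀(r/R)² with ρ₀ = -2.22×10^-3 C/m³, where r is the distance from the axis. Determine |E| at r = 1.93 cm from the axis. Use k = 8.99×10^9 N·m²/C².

Take a coaxial cylindrical Gaussian surface of radius r = 1.93 cm and length L (r < R).
λ_enc = ∫₀^r ρ(r')·2πr' dr' = (2πρ₀/R²)·r^4/4 = -1.505×10^-7 C/m.
Since E is radial and uniform over the curved surface, Φ = E·2πrL = Q_enc/ε₀ = λ_enc L/ε₀.
E = 2k|λ_enc|/r = 2(8.99×10^9)(1.505e-7)/(0.0193) = 1.40×10^5 N/C.

|E| = 1.40×10^5 N/C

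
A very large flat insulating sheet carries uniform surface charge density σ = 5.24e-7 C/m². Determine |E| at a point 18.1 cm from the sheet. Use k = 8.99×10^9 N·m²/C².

By planar symmetry E is perpendicular to the sheet and uniform; use a Gaussian pillbox with flat faces of area A on each side of the sheet.
Only the two end caps contribute flux: Φ = 2EA. With Q_enc = σA, Gauss's law gives E = |σ|/(2ε₀).
E = 2πk|σ| = 2π(8.99×10^9)(5.24×10^-7) = 2.96e4 N/C.

|E| ≈ 2.96×10^4 N/C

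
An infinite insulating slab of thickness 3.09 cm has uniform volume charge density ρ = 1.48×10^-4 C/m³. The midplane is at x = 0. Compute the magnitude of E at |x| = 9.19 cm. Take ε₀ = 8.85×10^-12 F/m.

|E| ≈ 2.58×10^5 V/m

The point |x| = 9.19 cm lies outside the slab (half-thickness 0.01545 m). A symmetric pillbox spanning the full slab encloses Q_enc = ρ·d·A.
Flux = 2EA ⇒ E = |ρ|d/(2ε₀), independent of distance outside.
E = (1.48e-4)(0.0309)/(2·8.85×10^-12) = 2.58×10^5 N/C.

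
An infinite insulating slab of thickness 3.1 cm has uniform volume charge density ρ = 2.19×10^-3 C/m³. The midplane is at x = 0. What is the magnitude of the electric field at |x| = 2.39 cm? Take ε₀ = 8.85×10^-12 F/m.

The point |x| = 2.39 cm lies outside the slab (half-thickness 0.0155 m). A symmetric pillbox spanning the full slab encloses Q_enc = ρ·d·A.
Flux = 2EA ⇒ E = |ρ|d/(2ε₀), independent of distance outside.
E = (2.19e-3)(0.031)/(2·8.85×10^-12) = 3.84×10^6 N/C.

E = 3.84e6 N/C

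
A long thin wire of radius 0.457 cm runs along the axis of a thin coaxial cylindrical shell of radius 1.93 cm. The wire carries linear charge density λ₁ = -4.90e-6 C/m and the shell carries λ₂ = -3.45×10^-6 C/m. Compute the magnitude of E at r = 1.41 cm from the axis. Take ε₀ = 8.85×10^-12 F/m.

6.25×10^6 N/C

Choose a coaxial cylinder of radius r = 1.41 cm (arbitrary length L) as the Gaussian surface (between the conductors, 0.457 cm < r < 1.93 cm).
The shell at 1.93 cm lies outside the Gaussian surface, so λ_enc = λ₁ = -4.90e-6 C/m.
Since E is radial and uniform over the curved surface, Φ = E·2πrL = Q_enc/ε₀ = λ_enc L/ε₀.
E = |λ_enc|/(2πε₀r) = (4.90×10^-6)/(2π·8.85×10^-12·0.0141) = 6.25e6 N/C.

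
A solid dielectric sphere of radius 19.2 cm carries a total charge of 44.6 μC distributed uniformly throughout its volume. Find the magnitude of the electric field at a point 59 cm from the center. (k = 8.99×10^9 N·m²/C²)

|E| ≈ 1.15×10^6 N/C

By spherical symmetry E is radial; choose a Gaussian sphere of radius r = 59 cm (r > R, so the entire charge is enclosed).
Q_enc = 44.6 μC = 4.46×10^-5 C.
Gauss's law: E·4πr² = Q_enc/ε₀.
E = k|Q_enc|/r² = (8.99×10^9)(4.46e-5)/(0.59)² = 1.15×10^6 N/C.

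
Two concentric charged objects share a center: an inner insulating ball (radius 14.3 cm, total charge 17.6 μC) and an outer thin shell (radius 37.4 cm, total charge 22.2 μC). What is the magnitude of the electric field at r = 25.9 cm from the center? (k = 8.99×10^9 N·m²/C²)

By spherical symmetry E is radial; choose a Gaussian sphere of radius r = 25.9 cm (between the bodies, 14.3 cm < r < 37.4 cm).
The shell at 37.4 cm lies outside the Gaussian surface, so Q_enc = 17.6 μC = 1.76×10^-5 C.
By Gauss's law, ∮E·dA = E·4πr² = Q_enc/ε₀.
E = k|Q_enc|/r² = (8.99×10^9)(1.76e-5)/(0.259)² = 2.36×10^6 N/C.

|E| = 2.36×10^6 N/C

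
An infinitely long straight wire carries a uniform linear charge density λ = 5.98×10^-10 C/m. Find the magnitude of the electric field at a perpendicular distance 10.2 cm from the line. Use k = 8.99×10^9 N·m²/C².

105 N/C

By cylindrical symmetry E is radial; use a coaxial Gaussian cylinder of radius 10.2 cm and length L.
Q_enc = λL, so λ_enc = 5.98×10^-10 C/m.
By Gauss's law (flux through the curved wall only), E·2πrL = λ_enc L/ε₀.
E = 2k|λ_enc|/r = 2(8.99×10^9)(5.98×10^-10)/(0.102) = 105 N/C.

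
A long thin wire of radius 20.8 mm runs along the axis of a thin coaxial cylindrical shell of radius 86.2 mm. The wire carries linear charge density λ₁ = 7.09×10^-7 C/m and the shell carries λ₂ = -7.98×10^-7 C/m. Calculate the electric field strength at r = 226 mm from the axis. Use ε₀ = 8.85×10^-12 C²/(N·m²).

E = 7.08e3 N/C

Choose a coaxial cylinder of radius r = 226 mm (arbitrary length L) as the Gaussian surface (r > 86.2 mm, enclosing both).
λ_enc = λ₁ + λ₂ = (7.09e-7) + (-7.98×10^-7) = -8.90×10^-8 C/m.
Applying ∮E·dA = Q_enc/ε₀ with the end caps contributing no flux:
E = |λ_enc|/(2πε₀r) = (8.90×10^-8)/(2π·8.85×10^-12·0.226) = 7.08e3 N/C.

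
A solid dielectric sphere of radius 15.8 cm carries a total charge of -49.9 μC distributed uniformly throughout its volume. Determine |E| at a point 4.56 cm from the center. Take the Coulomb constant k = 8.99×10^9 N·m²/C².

|E| ≈ 5.19e6 N/C

Symmetry ⇒ E = E(r) r̂. Gaussian sphere of radius r = 4.56 cm (r < R).
For a uniform sphere the enclosed fraction is (r/R)³, so Q_enc = (-49.9 μC)(0.0456/0.158)³ = -1.20×10^-6 C.
Gauss's law: E·4πr² = Q_enc/ε₀.
E = k|Q_enc|/r² = (8.99×10^9)(1.20×10^-6)/(0.0456)² = 5.19×10^6 N/C.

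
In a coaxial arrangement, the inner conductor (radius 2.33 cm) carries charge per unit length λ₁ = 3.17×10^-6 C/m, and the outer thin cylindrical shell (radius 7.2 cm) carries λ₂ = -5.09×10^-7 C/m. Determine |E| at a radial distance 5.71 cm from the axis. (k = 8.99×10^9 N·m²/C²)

Choose a coaxial cylinder of radius r = 5.71 cm (arbitrary length L) as the Gaussian surface (between the conductors, 2.33 cm < r < 7.2 cm).
Only the inner wire is enclosed; the outer shell contributes nothing inside itself. λ_enc = λ₁ = 3.17e-6 C/m.
Gauss's law: E·2πrL = λ_enc L/ε₀.
E = 2k|λ_enc|/r = 2(8.99×10^9)(3.17×10^-6)/(0.0571) = 9.98e5 N/C.

E = 9.98×10^5 N/C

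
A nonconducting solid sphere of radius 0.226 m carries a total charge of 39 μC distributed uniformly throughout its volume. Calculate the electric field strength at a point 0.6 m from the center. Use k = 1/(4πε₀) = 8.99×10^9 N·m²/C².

|E| = 9.74e5 V/m

Take a concentric spherical Gaussian surface of radius r = 0.6 m (r > R, so the entire charge is enclosed).
Q_enc = 39 μC = 3.90e-5 C.
Gauss's law: E·4πr² = Q_enc/ε₀.
E = k|Q_enc|/r² = (8.99×10^9)(3.90×10^-5)/(0.6)² = 9.74e5 N/C.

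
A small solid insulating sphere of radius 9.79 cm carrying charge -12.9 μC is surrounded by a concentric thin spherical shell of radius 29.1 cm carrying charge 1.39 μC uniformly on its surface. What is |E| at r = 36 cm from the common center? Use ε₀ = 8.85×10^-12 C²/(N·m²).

E = 7.99×10^5 V/m

Take a concentric spherical Gaussian surface of radius r = 36 cm (r > 29.1 cm, enclosing both).
Q_enc = (-12.9 μC) + (1.39 μC) = -1.151×10^-5 C.
Gauss's law: E·4πr² = Q_enc/ε₀.
E = |Q_enc|/(4πε₀r²) = (1.151×10^-5)/(4π·8.85×10^-12·(0.36)²) = 7.99×10^5 N/C.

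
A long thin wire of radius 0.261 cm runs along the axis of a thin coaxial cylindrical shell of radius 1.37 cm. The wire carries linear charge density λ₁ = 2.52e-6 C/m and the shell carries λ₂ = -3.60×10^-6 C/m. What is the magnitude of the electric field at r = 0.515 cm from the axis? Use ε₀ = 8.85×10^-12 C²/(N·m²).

|E| = 8.80×10^6 N/C

Take a coaxial cylindrical Gaussian surface of radius r = 0.515 cm and length L (between the conductors, 0.261 cm < r < 1.37 cm).
Only the inner wire is enclosed; the outer shell contributes nothing inside itself. λ_enc = λ₁ = 2.52×10^-6 C/m.
Applying ∮E·dA = Q_enc/ε₀ with the end caps contributing no flux:
E = |λ_enc|/(2πε₀r) = (2.52×10^-6)/(2π·8.85×10^-12·0.00515) = 8.80e6 N/C.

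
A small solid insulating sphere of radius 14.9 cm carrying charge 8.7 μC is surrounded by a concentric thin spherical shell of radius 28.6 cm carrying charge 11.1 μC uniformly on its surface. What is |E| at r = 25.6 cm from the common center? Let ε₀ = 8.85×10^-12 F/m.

Take a concentric spherical Gaussian surface of radius r = 25.6 cm (between the bodies, 14.9 cm < r < 28.6 cm).
Only the inner charge is enclosed; the outer shell contributes nothing inside itself. Q_enc = 8.7 μC = 8.70×10^-6 C.
By Gauss's law, ∮E·dA = E·4πr² = Q_enc/ε₀.
E = |Q_enc|/(4πε₀r²) = (8.70e-6)/(4π·8.85×10^-12·(0.256)²) = 1.19e6 N/C.

|E| ≈ 1.19×10^6 N/C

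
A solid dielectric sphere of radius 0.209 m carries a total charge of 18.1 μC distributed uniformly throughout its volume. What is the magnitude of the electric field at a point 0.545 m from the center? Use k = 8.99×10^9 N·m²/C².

5.48e5 N/C

By spherical symmetry E is radial; choose a Gaussian sphere of radius r = 0.545 m (r > R, so the entire charge is enclosed).
Q_enc = 18.1 μC = 1.81×10^-5 C.
Gauss's law: E·4πr² = Q_enc/ε₀.
E = k|Q_enc|/r² = (8.99×10^9)(1.81×10^-5)/(0.545)² = 5.48e5 N/C.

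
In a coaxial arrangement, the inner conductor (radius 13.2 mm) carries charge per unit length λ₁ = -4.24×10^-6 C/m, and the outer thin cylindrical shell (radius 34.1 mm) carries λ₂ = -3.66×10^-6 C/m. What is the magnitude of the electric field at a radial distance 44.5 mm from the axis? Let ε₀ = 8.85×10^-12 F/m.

3.19e6 V/m

Take a coaxial cylindrical Gaussian surface of radius r = 44.5 mm and length L (r > 34.1 mm, enclosing both).
λ_enc = λ₁ + λ₂ = (-4.24×10^-6) + (-3.66e-6) = -7.90×10^-6 C/m.
By Gauss's law (flux through the curved wall only), E·2πrL = λ_enc L/ε₀.
E = |λ_enc|/(2πε₀r) = (7.90×10^-6)/(2π·8.85×10^-12·0.0445) = 3.19×10^6 N/C.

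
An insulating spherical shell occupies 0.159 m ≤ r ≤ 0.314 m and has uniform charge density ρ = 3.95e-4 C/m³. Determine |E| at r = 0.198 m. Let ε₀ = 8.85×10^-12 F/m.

Use a concentric Gaussian sphere at r = 0.198 m (within the shell material, 0.159 m < r < 0.314 m).
Enclosed charge is the volume from a to r: Q_enc = (4π/3)ρ(r³ − a³) = 6.193e-6 C.
Applying ∮E·dA = Q_enc/ε₀ with Φ = E(4πr²):
E = |Q_enc|/(4πε₀r²) = (6.193×10^-6)/(4π·8.85×10^-12·(0.198)²) = 1.42e6 N/C.

|E| ≈ 1.42e6 N/C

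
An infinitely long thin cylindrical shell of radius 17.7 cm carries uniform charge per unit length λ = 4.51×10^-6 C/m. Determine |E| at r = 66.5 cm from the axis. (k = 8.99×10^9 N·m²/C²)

Take a coaxial cylindrical Gaussian surface of radius r = 66.5 cm and length L (r > 17.7 cm).
The full line charge is enclosed: λ_enc = 4.51×10^-6 C/m.
Gauss's law: E·2πrL = λ_enc L/ε₀.
E = 2k|λ_enc|/r = 2(8.99×10^9)(4.51e-6)/(0.665) = 1.22×10^5 N/C.

E = 1.22×10^5 V/m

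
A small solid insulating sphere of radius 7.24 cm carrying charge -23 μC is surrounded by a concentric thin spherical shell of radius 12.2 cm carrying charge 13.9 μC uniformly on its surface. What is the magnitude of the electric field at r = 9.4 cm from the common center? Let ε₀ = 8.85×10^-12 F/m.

|E| ≈ 2.34×10^7 N/C

Use a concentric Gaussian sphere at r = 9.4 cm (between the bodies, 7.24 cm < r < 12.2 cm).
The shell at 12.2 cm lies outside the Gaussian surface, so Q_enc = -23 μC = -2.30e-5 C.
By Gauss's law, ∮E·dA = E·4πr² = Q_enc/ε₀.
E = |Q_enc|/(4πε₀r²) = (2.30×10^-5)/(4π·8.85×10^-12·(0.094)²) = 2.34×10^7 N/C.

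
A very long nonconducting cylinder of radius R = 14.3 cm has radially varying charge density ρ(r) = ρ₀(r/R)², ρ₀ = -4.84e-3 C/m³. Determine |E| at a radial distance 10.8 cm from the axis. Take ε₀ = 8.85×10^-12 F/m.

By cylindrical symmetry E is radial; use a coaxial Gaussian cylinder of radius 10.8 cm and length L (r < R).
λ_enc = ∫₀^r ρ(r')·2πr' dr' = (2πρ₀/R²)·r^4/4 = -5.058×10^-5 C/m.
By Gauss's law (flux through the curved wall only), E·2πrL = λ_enc L/ε₀.
E = |λ_enc|/(2πε₀r) = (5.058×10^-5)/(2π·8.85×10^-12·0.108) = 8.42×10^6 N/C.

8.42e6 V/m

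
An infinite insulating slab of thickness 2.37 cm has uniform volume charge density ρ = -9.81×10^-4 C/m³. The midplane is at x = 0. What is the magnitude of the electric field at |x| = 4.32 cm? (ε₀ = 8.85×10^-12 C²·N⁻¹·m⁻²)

The point |x| = 4.32 cm lies outside the slab (half-thickness 0.01185 m). A symmetric pillbox spanning the full slab encloses Q_enc = ρ·d·A.
Flux = 2EA ⇒ E = |ρ|d/(2ε₀), independent of distance outside.
E = (9.81×10^-4)(0.0237)/(2·8.85×10^-12) = 1.31e6 N/C.

|E| ≈ 1.31e6 N/C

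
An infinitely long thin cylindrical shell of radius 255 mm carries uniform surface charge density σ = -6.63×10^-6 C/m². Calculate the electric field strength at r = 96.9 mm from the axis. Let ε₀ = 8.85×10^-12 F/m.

Choose a coaxial cylinder of radius r = 96.9 mm (arbitrary length L) as the Gaussian surface (r < 255 mm, inside the shell).
All the surface charge lies outside this cylinder: Q_enc = 0, hence E = 0.

E = 0 (no enclosed charge)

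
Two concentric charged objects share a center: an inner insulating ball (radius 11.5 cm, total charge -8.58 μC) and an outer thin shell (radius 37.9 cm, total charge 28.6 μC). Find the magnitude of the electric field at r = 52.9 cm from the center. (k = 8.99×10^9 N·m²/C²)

Symmetry ⇒ E = E(r) r̂. Gaussian sphere of radius r = 52.9 cm (r > 37.9 cm, enclosing both).
Q_enc = (-8.58 μC) + (28.6 μC) = 2.002×10^-5 C.
Since E is radial and uniform over the Gaussian sphere, Φ = E·4πr² = Q_enc/ε₀.
E = k|Q_enc|/r² = (8.99×10^9)(2.002e-5)/(0.529)² = 6.43e5 N/C.

E ≈ 6.43e5 N/C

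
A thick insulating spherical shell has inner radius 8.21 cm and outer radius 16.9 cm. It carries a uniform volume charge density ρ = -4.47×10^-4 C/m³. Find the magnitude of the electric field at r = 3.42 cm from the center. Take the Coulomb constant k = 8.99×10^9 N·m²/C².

By spherical symmetry E is radial; choose a Gaussian sphere of radius r = 3.42 cm (r < 8.21 cm, inside the empty cavity).
No charge is enclosed, so by Gauss's law E·4πr² = 0 ⇒ E = 0.

|E| = 0 V/m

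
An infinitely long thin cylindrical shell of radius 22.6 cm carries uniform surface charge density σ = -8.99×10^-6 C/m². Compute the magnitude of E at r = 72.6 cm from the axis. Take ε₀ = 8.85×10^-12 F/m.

|E| ≈ 3.16×10^5 V/m

Coaxial Gaussian cylinder, radius r = 72.6 cm, length L (r > 22.6 cm).
The whole shell is enclosed: λ_enc = σ·2πR = (-8.99×10^-6)·2π·(0.226) = -1.277e-5 C/m.
Applying ∮E·dA = Q_enc/ε₀ with the end caps contributing no flux:
E = |λ_enc|/(2πε₀r) = (1.277e-5)/(2π·8.85×10^-12·0.726) = 3.16×10^5 N/C.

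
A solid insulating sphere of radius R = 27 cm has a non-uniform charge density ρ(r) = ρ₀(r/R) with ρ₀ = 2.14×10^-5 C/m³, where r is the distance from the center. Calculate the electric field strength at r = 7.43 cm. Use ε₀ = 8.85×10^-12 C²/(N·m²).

|E| = 1.24×10^4 V/m

Use a concentric Gaussian sphere at r = 7.43 cm (r < R).
Q_enc = ∫₀^r ρ(r')·4πr'² dr' = (4πρ₀/R) ∫₀^r r'^3 dr' = 4πρ₀ r^4/(4·R) = 7.588e-9 C.
By Gauss's law, ∮E·dA = E·4πr² = Q_enc/ε₀.
E = |Q_enc|/(4πε₀r²) = (7.588e-9)/(4π·8.85×10^-12·(0.0743)²) = 1.24e4 N/C.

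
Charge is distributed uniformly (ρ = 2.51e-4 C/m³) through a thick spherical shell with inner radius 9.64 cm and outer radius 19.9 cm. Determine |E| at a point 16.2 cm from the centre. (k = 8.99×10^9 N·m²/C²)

Use a concentric Gaussian sphere at r = 16.2 cm (within the shell material, 9.64 cm < r < 19.9 cm).
Enclosed charge is the volume from a to r: Q_enc = (4π/3)ρ(r³ − a³) = 3.528×10^-6 C.
Applying ∮E·dA = Q_enc/ε₀ with Φ = E(4πr²):
E = k|Q_enc|/r² = (8.99×10^9)(3.528e-6)/(0.162)² = 1.21e6 N/C.

|E| ≈ 1.21e6 V/m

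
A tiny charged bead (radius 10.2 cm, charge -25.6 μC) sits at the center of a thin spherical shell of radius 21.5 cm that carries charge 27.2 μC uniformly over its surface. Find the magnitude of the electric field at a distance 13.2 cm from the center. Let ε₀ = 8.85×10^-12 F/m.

Symmetry ⇒ E = E(r) r̂. Gaussian sphere of radius r = 13.2 cm (between the bodies, 10.2 cm < r < 21.5 cm).
Only the inner charge is enclosed; the outer shell contributes nothing inside itself. Q_enc = -25.6 μC = -2.56e-5 C.
Gauss's law: E·4πr² = Q_enc/ε₀.
E = |Q_enc|/(4πε₀r²) = (2.56×10^-5)/(4π·8.85×10^-12·(0.132)²) = 1.32×10^7 N/C.

1.32×10^7 N/C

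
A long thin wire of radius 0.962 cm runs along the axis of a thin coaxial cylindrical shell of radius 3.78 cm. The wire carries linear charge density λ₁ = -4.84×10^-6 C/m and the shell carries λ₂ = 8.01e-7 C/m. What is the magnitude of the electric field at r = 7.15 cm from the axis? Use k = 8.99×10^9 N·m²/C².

1.02e6 N/C

Choose a coaxial cylinder of radius r = 7.15 cm (arbitrary length L) as the Gaussian surface (r > 3.78 cm, enclosing both).
λ_enc = λ₁ + λ₂ = (-4.84e-6) + (8.01e-7) = -4.039e-6 C/m.
By Gauss's law (flux through the curved wall only), E·2πrL = λ_enc L/ε₀.
E = 2k|λ_enc|/r = 2(8.99×10^9)(4.039e-6)/(0.0715) = 1.02e6 N/C.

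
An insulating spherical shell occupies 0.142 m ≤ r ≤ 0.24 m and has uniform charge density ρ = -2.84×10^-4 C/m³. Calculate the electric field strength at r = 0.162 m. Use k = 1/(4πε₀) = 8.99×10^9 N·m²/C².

By spherical symmetry E is radial; choose a Gaussian sphere of radius r = 0.162 m (within the shell material, 0.142 m < r < 0.24 m).
Only the shell between 0.142 m and r is enclosed: Q_enc = ρ·(4π/3)(r³ − a³) = (-2.84×10^-4)·(4π/3)·((0.162)³ − (0.142)³) = -1.651×10^-6 C.
Applying ∮E·dA = Q_enc/ε₀ with Φ = E(4πr²):
E = k|Q_enc|/r² = (8.99×10^9)(1.651×10^-6)/(0.162)² = 5.66×10^5 N/C.

|E| = 5.66e5 N/C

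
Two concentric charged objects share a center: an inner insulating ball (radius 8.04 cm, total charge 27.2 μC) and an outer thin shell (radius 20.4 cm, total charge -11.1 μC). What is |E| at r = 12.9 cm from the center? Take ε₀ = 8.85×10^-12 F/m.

Take a concentric spherical Gaussian surface of radius r = 12.9 cm (between the bodies, 8.04 cm < r < 20.4 cm).
The shell at 20.4 cm lies outside the Gaussian surface, so Q_enc = 27.2 μC = 2.72e-5 C.
Applying ∮E·dA = Q_enc/ε₀ with Φ = E(4πr²):
E = |Q_enc|/(4πε₀r²) = (2.72×10^-5)/(4π·8.85×10^-12·(0.129)²) = 1.47×10^7 N/C.

|E| = 1.47e7 V/m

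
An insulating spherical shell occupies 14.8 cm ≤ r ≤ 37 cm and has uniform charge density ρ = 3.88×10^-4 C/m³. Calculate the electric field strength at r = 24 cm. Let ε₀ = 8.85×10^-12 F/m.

|E| ≈ 2.68×10^6 N/C

Take a concentric spherical Gaussian surface of radius r = 24 cm (within the shell material, 14.8 cm < r < 37 cm).
Only the shell between 14.8 cm and r is enclosed: Q_enc = ρ·(4π/3)(r³ − a³) = (3.88×10^-4)·(4π/3)·((0.24)³ − (0.148)³) = 1.72×10^-5 C.
Gauss's law: E·4πr² = Q_enc/ε₀.
E = |Q_enc|/(4πε₀r²) = (1.72×10^-5)/(4π·8.85×10^-12·(0.24)²) = 2.68e6 N/C.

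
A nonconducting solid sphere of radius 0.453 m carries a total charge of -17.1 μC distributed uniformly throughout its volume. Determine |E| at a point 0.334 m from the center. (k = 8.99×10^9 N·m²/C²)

By spherical symmetry E is radial; choose a Gaussian sphere of radius r = 0.334 m (r < R).
Only the charge within r is enclosed: Q_enc = Q·(r/R)³ = (-17.1 μC)·(0.334 m/0.453 m)³ = -6.854×10^-6 C.
Applying ∮E·dA = Q_enc/ε₀ with Φ = E(4πr²):
E = k|Q_enc|/r² = (8.99×10^9)(6.854e-6)/(0.334)² = 5.52×10^5 N/C.

|E| = 5.52×10^5 V/m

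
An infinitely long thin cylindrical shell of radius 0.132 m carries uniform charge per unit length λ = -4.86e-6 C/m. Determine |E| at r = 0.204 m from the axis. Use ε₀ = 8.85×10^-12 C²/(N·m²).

Take a coaxial cylindrical Gaussian surface of radius r = 0.204 m and length L (r > 0.132 m).
The full line charge is enclosed: λ_enc = -4.86e-6 C/m.
By Gauss's law (flux through the curved wall only), E·2πrL = λ_enc L/ε₀.
E = |λ_enc|/(2πε₀r) = (4.86e-6)/(2π·8.85×10^-12·0.204) = 4.28×10^5 N/C.

E ≈ 4.28×10^5 N/C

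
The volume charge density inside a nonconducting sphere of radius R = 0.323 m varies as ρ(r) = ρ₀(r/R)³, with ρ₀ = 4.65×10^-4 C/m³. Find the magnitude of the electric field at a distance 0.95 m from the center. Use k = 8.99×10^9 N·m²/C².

|E| ≈ 3.27×10^5 N/C

Take a concentric spherical Gaussian surface of radius r = 0.95 m (r > R, all charge enclosed).
Q_enc = 4π ∫₀^R ρ₀(r'/R)^3 r'² dr' = 4πρ₀R³/6 = 3.282×10^-5 C.
Since E is radial and uniform over the Gaussian sphere, Φ = E·4πr² = Q_enc/ε₀.
E = k|Q_enc|/r² = (8.99×10^9)(3.282e-5)/(0.95)² = 3.27e5 N/C.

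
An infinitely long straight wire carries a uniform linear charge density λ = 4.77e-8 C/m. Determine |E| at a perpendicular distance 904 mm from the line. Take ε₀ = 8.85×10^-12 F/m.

E = 949 N/C

Coaxial Gaussian cylinder, radius r = 904 mm, length L.
Q_enc = λL, so λ_enc = 4.77×10^-8 C/m.
By Gauss's law (flux through the curved wall only), E·2πrL = λ_enc L/ε₀.
E = |λ_enc|/(2πε₀r) = (4.77×10^-8)/(2π·8.85×10^-12·0.904) = 949 N/C.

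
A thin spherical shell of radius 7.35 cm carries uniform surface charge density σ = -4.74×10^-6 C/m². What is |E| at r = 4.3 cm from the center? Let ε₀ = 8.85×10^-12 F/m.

E = 0

Symmetry ⇒ E = E(r) r̂. Gaussian sphere of radius r = 4.3 cm (inside the shell, r < 7.35 cm).
No charge lies within this surface, so Q_enc = 0 and Gauss's law gives E·4πr² = 0 ⇒ E = 0.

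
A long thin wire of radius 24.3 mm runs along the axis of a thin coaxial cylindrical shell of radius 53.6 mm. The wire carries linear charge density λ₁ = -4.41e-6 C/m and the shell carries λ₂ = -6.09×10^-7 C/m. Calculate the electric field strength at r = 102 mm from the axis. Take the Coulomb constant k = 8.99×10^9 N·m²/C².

Take a coaxial cylindrical Gaussian surface of radius r = 102 mm and length L (r > 53.6 mm, enclosing both).
λ_enc = λ₁ + λ₂ = (-4.41e-6) + (-6.09e-7) = -5.019×10^-6 C/m.
By Gauss's law (flux through the curved wall only), E·2πrL = λ_enc L/ε₀.
E = 2k|λ_enc|/r = 2(8.99×10^9)(5.019×10^-6)/(0.102) = 8.85×10^5 N/C.

E ≈ 8.85×10^5 N/C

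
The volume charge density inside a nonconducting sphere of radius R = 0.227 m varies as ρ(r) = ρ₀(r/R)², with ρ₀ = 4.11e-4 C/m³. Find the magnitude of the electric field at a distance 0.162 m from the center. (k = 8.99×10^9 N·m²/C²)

By spherical symmetry E is radial; choose a Gaussian sphere of radius r = 0.162 m (r < R).
Q_enc = ∫₀^r ρ(r')·4πr'² dr' = (4πρ₀/R²) ∫₀^r r'^4 dr' = 4πρ₀ r^5/(5·R²) = 2.237×10^-6 C.
Applying ∮E·dA = Q_enc/ε₀ with Φ = E(4πr²):
E = k|Q_enc|/r² = (8.99×10^9)(2.237e-6)/(0.162)² = 7.66e5 N/C.

7.66e5 N/C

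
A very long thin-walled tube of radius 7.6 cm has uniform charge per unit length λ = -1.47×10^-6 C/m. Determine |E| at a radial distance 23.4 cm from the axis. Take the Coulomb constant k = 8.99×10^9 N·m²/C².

|E| = 1.13e5 V/m

By cylindrical symmetry E is radial; use a coaxial Gaussian cylinder of radius 23.4 cm and length L (r > 7.6 cm).
The full line charge is enclosed: λ_enc = -1.47×10^-6 C/m.
By Gauss's law (flux through the curved wall only), E·2πrL = λ_enc L/ε₀.
E = 2k|λ_enc|/r = 2(8.99×10^9)(1.47×10^-6)/(0.234) = 1.13×10^5 N/C.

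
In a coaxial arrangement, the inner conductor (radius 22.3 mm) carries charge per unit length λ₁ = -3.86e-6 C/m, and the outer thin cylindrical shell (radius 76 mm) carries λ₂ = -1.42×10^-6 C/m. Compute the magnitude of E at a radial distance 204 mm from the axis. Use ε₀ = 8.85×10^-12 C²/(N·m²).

By cylindrical symmetry E is radial; use a coaxial Gaussian cylinder of radius 204 mm and length L (r > 76 mm, enclosing both).
λ_enc = λ₁ + λ₂ = (-3.86×10^-6) + (-1.42×10^-6) = -5.28e-6 C/m.
Since E is radial and uniform over the curved surface, Φ = E·2πrL = Q_enc/ε₀ = λ_enc L/ε₀.
E = |λ_enc|/(2πε₀r) = (5.28e-6)/(2π·8.85×10^-12·0.204) = 4.65e5 N/C.

E = 4.65e5 N/C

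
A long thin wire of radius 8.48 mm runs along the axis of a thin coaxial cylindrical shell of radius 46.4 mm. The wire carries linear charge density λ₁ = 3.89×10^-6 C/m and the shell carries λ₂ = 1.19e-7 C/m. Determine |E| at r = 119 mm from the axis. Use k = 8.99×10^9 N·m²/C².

Take a coaxial cylindrical Gaussian surface of radius r = 119 mm and length L (r > 46.4 mm, enclosing both).
λ_enc = λ₁ + λ₂ = (3.89×10^-6) + (1.19e-7) = 4.009×10^-6 C/m.
By Gauss's law (flux through the curved wall only), E·2πrL = λ_enc L/ε₀.
E = 2k|λ_enc|/r = 2(8.99×10^9)(4.009×10^-6)/(0.119) = 6.06×10^5 N/C.

E ≈ 6.06×10^5 N/C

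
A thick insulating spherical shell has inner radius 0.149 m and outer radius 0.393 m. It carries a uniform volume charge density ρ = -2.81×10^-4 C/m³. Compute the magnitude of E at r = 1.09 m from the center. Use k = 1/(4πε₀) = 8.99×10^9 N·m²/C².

Take a concentric spherical Gaussian surface of radius r = 1.09 m (r > 0.393 m, enclosing the whole shell).
Q_enc = ρ·(4π/3)(b³ − a³) = (-2.81×10^-4)·(4π/3)·((0.393)³ − (0.149)³) = -6.755×10^-5 C.
Applying ∮E·dA = Q_enc/ε₀ with Φ = E(4πr²):
E = k|Q_enc|/r² = (8.99×10^9)(6.755×10^-5)/(1.09)² = 5.11e5 N/C.

|E| ≈ 5.11×10^5 N/C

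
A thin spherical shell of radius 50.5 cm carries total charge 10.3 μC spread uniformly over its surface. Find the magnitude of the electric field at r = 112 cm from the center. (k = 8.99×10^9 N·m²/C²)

|E| ≈ 7.38×10^4 N/C

By spherical symmetry E is radial; choose a Gaussian sphere of radius r = 112 cm (r > 50.5 cm).
The entire shell is enclosed: Q_enc = 1.03×10^-5 C.
Gauss's law: E·4πr² = Q_enc/ε₀.
E = k|Q_enc|/r² = (8.99×10^9)(1.03×10^-5)/(1.12)² = 7.38×10^4 N/C.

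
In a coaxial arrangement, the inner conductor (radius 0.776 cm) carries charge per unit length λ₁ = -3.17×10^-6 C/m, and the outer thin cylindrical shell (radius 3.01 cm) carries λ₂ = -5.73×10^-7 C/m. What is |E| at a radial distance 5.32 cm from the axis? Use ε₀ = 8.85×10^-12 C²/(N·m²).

Choose a coaxial cylinder of radius r = 5.32 cm (arbitrary length L) as the Gaussian surface (r > 3.01 cm, enclosing both).
λ_enc = λ₁ + λ₂ = (-3.17×10^-6) + (-5.73×10^-7) = -3.743×10^-6 C/m.
Since E is radial and uniform over the curved surface, Φ = E·2πrL = Q_enc/ε₀ = λ_enc L/ε₀.
E = |λ_enc|/(2πε₀r) = (3.743×10^-6)/(2π·8.85×10^-12·0.0532) = 1.27×10^6 N/C.

E = 1.27e6 N/C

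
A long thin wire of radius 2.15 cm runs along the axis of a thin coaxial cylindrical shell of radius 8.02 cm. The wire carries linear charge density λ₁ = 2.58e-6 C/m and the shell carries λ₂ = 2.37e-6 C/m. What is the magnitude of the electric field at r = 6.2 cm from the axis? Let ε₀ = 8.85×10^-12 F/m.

Coaxial Gaussian cylinder, radius r = 6.2 cm, length L (between the conductors, 2.15 cm < r < 8.02 cm).
Only the inner wire is enclosed; the outer shell contributes nothing inside itself. λ_enc = λ₁ = 2.58e-6 C/m.
Applying ∮E·dA = Q_enc/ε₀ with the end caps contributing no flux:
E = |λ_enc|/(2πε₀r) = (2.58×10^-6)/(2π·8.85×10^-12·0.062) = 7.48×10^5 N/C.

7.48e5 N/C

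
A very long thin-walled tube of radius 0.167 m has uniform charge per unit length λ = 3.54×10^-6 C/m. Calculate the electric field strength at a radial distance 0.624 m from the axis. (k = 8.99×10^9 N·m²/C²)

|E| ≈ 1.02e5 V/m

Take a coaxial cylindrical Gaussian surface of radius r = 0.624 m and length L (r > 0.167 m).
The full line charge is enclosed: λ_enc = 3.54×10^-6 C/m.
Applying ∮E·dA = Q_enc/ε₀ with the end caps contributing no flux:
E = 2k|λ_enc|/r = 2(8.99×10^9)(3.54e-6)/(0.624) = 1.02e5 N/C.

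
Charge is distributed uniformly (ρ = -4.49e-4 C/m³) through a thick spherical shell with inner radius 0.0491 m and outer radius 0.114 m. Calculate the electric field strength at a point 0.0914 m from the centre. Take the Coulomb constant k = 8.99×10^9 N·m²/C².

|E| = 1.31×10^6 N/C

Take a concentric spherical Gaussian surface of radius r = 0.0914 m (within the shell material, 0.0491 m < r < 0.114 m).
Enclosed charge is the volume from a to r: Q_enc = (4π/3)ρ(r³ − a³) = -1.213×10^-6 C.
By Gauss's law, ∮E·dA = E·4πr² = Q_enc/ε₀.
E = k|Q_enc|/r² = (8.99×10^9)(1.213×10^-6)/(0.0914)² = 1.31×10^6 N/C.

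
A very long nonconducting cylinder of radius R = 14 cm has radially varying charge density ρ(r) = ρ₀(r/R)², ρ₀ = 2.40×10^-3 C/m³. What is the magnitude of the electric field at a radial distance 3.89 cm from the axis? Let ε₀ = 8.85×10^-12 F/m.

|E| ≈ 2.04×10^5 V/m

By cylindrical symmetry E is radial; use a coaxial Gaussian cylinder of radius 3.89 cm and length L (r < R).
λ_enc = ∫₀^r ρ(r')·2πr' dr' = (2πρ₀/R²)·r^4/4 = 4.404e-7 C/m.
Gauss's law: E·2πrL = λ_enc L/ε₀.
E = |λ_enc|/(2πε₀r) = (4.404×10^-7)/(2π·8.85×10^-12·0.0389) = 2.04e5 N/C.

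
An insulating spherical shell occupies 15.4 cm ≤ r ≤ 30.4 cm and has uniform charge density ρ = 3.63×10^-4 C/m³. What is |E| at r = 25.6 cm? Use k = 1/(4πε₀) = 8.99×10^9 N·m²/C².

E ≈ 2.74×10^6 V/m

Use a concentric Gaussian sphere at r = 25.6 cm (within the shell material, 15.4 cm < r < 30.4 cm).
Enclosed charge is the volume from a to r: Q_enc = (4π/3)ρ(r³ − a³) = 1.996×10^-5 C.
By Gauss's law, ∮E·dA = E·4πr² = Q_enc/ε₀.
E = k|Q_enc|/r² = (8.99×10^9)(1.996e-5)/(0.256)² = 2.74e6 N/C.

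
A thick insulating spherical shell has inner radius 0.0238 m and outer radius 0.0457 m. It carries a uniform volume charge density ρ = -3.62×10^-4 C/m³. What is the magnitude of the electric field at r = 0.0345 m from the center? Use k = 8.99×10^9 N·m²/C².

Use a concentric Gaussian sphere at r = 0.0345 m (within the shell material, 0.0238 m < r < 0.0457 m).
Only the shell between 0.0238 m and r is enclosed: Q_enc = ρ·(4π/3)(r³ − a³) = (-3.62e-4)·(4π/3)·((0.0345)³ − (0.0238)³) = -4.182e-8 C.
Applying ∮E·dA = Q_enc/ε₀ with Φ = E(4πr²):
E = k|Q_enc|/r² = (8.99×10^9)(4.182×10^-8)/(0.0345)² = 3.16×10^5 N/C.

|E| = 3.16×10^5 V/m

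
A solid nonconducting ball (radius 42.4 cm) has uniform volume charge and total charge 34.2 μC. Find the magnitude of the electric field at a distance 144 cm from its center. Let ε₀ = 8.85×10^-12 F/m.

Use a concentric Gaussian sphere at r = 144 cm (r > R, so the entire charge is enclosed).
Q_enc = 34.2 μC = 3.42×10^-5 C.
Applying ∮E·dA = Q_enc/ε₀ with Φ = E(4πr²):
E = |Q_enc|/(4πε₀r²) = (3.42e-5)/(4π·8.85×10^-12·(1.44)²) = 1.48×10^5 N/C.

E ≈ 1.48×10^5 N/C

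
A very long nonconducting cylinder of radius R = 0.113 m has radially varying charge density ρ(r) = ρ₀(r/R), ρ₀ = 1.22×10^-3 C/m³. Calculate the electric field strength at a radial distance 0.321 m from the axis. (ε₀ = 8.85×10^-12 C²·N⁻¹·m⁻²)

|E| ≈ 1.83×10^6 V/m

Take a coaxial cylindrical Gaussian surface of radius r = 0.321 m and length L (r > R, full charge per length enclosed).
λ_enc = 2π ∫₀^R ρ₀(r'/R)^1 r' dr' = 2πρ₀R²/3 = 3.263×10^-5 C/m.
Applying ∮E·dA = Q_enc/ε₀ with the end caps contributing no flux:
E = |λ_enc|/(2πε₀r) = (3.263e-5)/(2π·8.85×10^-12·0.321) = 1.83×10^6 N/C.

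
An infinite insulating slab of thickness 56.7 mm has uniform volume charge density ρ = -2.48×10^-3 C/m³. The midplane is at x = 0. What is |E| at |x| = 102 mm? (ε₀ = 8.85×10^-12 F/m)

The point |x| = 102 mm lies outside the slab (half-thickness 0.02835 m). A symmetric pillbox spanning the full slab encloses Q_enc = ρ·d·A.
Flux = 2EA ⇒ E = |ρ|d/(2ε₀), independent of distance outside.
E = (2.48e-3)(0.0567)/(2·8.85×10^-12) = 7.94×10^6 N/C.

E ≈ 7.94×10^6 N/C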